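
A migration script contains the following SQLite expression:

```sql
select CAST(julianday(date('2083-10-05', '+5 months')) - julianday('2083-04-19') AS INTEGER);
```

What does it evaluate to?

321

Adding +5 months to 2083-10-05 gives 2084-03-05.
11 days remain in April 2083 after the 19th (30 − 19).
Full months from May 2083 through February 2084 contribute their day counts.
Then 5 days into March 2084.
Total: 11 + 31 + 30 + 31 + 31 + 30 + 31 + 30 + 31 + 31 + 29 + 5 = 321.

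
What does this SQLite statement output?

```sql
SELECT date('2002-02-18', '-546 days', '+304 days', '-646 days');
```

1999-09-14

Applying '-546 days' to 2002-02-18: counting 546 days back gives 2000-08-21.
Applying '+304 days' to 2000-08-21: counting 304 days forward gives 2001-06-21.
Applying '-646 days' to 2001-06-21: counting 646 days back gives 1999-09-14.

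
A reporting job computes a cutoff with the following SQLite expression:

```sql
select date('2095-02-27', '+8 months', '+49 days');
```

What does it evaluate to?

Adding +8 months to 2095-02-27 gives 2095-10-27.
Applying '+49 days' to 2095-10-27: counting 49 days forward gives 2095-12-15.

2095-12-15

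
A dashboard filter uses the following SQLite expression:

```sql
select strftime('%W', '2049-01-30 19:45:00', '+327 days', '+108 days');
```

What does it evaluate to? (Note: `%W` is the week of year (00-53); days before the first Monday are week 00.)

First apply '+327 days', '+108 days': 2049-01-30 19:45:00 → 2050-04-10 19:45:00.
2050-04-10 is a Sunday. SQLite's %W counts Mondays since the year started; the result is 14.

14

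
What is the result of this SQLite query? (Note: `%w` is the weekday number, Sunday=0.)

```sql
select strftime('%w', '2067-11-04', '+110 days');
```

First apply '+110 days': 2067-11-04 → 2068-02-22.
2068-02-22 is a Wednesday; with Sunday=0 that is 3.

3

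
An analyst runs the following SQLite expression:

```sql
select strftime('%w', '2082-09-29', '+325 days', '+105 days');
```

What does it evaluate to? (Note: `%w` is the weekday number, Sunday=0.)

5

First apply '+325 days', '+105 days': 2082-09-29 → 2083-12-03.
2083-12-03 is a Friday; with Sunday=0 that is 5.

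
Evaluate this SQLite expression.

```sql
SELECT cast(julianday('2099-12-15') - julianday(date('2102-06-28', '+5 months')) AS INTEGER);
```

-1078

Adding +5 months to 2102-06-28 gives 2102-11-28.
16 days remain in December 2099 after the 15th (31 − 15).
Full months from January 2100 through October 2102 contribute their day counts.
Then 28 days into November 2102.
Total: 16 + 31 + 28 + 31 + 30 + 31 + 30 + 31 + 31 + 30 + 31 + 30 + 31 + 31 + 28 + 31 + 30 + 31 + 30 + 31 + 31 + 30 + 31 + 30 + 31 + 31 + 28 + 31 + 30 + 31 + 30 + 31 + 31 + 30 + 31 + 28 = 1078.
The subtraction is earlier − later, so the result is −1078 → -1078.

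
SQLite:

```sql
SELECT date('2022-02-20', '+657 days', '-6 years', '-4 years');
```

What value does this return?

2013-12-09

Applying '+657 days' to 2022-02-20: counting 657 days forward gives 2023-12-09.
Adding -6 years to 2023-12-09 gives 2017-12-09.
Adding -4 years to 2017-12-09 gives 2013-12-09.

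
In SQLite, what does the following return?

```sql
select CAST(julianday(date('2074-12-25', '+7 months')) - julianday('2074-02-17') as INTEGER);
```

523

Adding +7 months to 2074-12-25 gives 2075-07-25.
11 days remain in February 2074 after the 17th (28 − 17).
Full months from March 2074 through June 2075 contribute their day counts.
Then 25 days into July 2075.
Total: 11 + 31 + 30 + 31 + 30 + 31 + 31 + 30 + 31 + 30 + 31 + 31 + 28 + 31 + 30 + 31 + 30 + 25 = 523.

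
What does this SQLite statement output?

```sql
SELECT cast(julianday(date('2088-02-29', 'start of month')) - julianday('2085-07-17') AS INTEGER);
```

`start of month` rewinds 2088-02-29 to 2088-02-01.
14 days remain in July 2085 after the 17th (31 − 17).
Full months from August 2085 through January 2088 contribute their day counts.
Then 1 day into February 2088.
Total: 14 + 31 + 30 + 31 + 30 + 31 + 31 + 28 + 31 + 30 + 31 + 30 + 31 + 31 + 30 + 31 + 30 + 31 + 31 + 28 + 31 + 30 + 31 + 30 + 31 + 31 + 30 + 31 + 30 + 31 + 31 + 1 = 929.

929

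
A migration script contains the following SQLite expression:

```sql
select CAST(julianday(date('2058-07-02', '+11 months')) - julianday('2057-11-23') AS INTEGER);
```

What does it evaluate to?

556

Adding +11 months to 2058-07-02 gives 2059-06-02.
7 days remain in November 2057 after the 23rd (30 − 23).
Full months from December 2057 through May 2059 contribute their day counts.
Then 2 days into June 2059.
Total: 7 + 31 + 31 + 28 + 31 + 30 + 31 + 30 + 31 + 31 + 30 + 31 + 30 + 31 + 31 + 28 + 31 + 30 + 31 + 2 = 556.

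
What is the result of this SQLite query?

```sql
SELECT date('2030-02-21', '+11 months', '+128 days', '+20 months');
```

2033-01-29

Adding +11 months to 2030-02-21 gives 2031-01-21.
Applying '+128 days' to 2031-01-21: counting 128 days forward gives 2031-05-29.
Adding +20 months to 2031-05-29 gives 2033-01-29.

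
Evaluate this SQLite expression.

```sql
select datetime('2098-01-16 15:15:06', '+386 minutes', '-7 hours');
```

386 minutes = 6h 26m; +386 minutes from 2098-01-16 15:15:06 is 2098-01-16 21:41:06.
-7 hours from 2098-01-16 21:41:06 is 2098-01-16 14:41:06.

2098-01-16 14:41:06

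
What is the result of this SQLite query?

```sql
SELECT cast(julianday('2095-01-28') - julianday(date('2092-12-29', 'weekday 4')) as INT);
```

`weekday 4` advances to the next Thursday; 2092-12-29 is a Monday, so it moves forward to 2093-01-01.
30 days remain in January 2093 after the 1st (31 − 1).
Full months from February 2093 through December 2094 contribute their day counts.
Then 28 days into January 2095.
Total: 30 + 28 + 31 + 30 + 31 + 30 + 31 + 31 + 30 + 31 + 30 + 31 + 31 + 28 + 31 + 30 + 31 + 30 + 31 + 31 + 30 + 31 + 30 + 31 + 28 = 757.

757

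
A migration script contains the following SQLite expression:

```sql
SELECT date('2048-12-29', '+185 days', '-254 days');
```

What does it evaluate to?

Applying '+185 days' to 2048-12-29: counting 185 days forward gives 2049-07-02.
Applying '-254 days' to 2049-07-02: counting 254 days back gives 2048-10-21.

2048-10-21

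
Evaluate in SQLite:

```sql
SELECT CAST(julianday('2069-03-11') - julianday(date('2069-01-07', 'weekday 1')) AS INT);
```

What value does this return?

`weekday 1` advances to the next Monday; 2069-01-07 is already a Monday, so it stays at 2069-01-07.
24 days remain in January 2069 after the 7th (31 − 7).
February 2069: 28 days.
Then 11 days into March 2069.
Total: 24 + 28 + 11 = 63.

63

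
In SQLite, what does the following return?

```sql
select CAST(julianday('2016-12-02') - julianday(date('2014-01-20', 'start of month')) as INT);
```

`start of month` rewinds 2014-01-20 to 2014-01-01.
30 days remain in January 2014 after the 1st (31 − 1).
Full months from February 2014 through November 2016 contribute their day counts.
Then 2 days into December 2016.
Total: 30 + 28 + 31 + 30 + 31 + 30 + 31 + 31 + 30 + 31 + 30 + 31 + 31 + 28 + 31 + 30 + 31 + 30 + 31 + 31 + 30 + 31 + 30 + 31 + 31 + 29 + 31 + 30 + 31 + 30 + 31 + 31 + 30 + 31 + 30 + 2 = 1066.

1066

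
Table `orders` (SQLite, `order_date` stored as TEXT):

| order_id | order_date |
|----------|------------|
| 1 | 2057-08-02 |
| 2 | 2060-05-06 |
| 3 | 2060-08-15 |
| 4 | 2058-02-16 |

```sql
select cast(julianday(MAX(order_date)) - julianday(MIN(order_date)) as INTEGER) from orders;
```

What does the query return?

MIN = 2057-08-02, MAX = 2060-08-15.
29 days remain in August 2057 after the 2nd (31 − 2).
Full months from September 2057 through July 2060 contribute their day counts.
Then 15 days into August 2060.
Total: 29 + 30 + 31 + 30 + 31 + 31 + 28 + 31 + 30 + 31 + 30 + 31 + 31 + 30 + 31 + 30 + 31 + 31 + 28 + 31 + 30 + 31 + 30 + 31 + 31 + 30 + 31 + 30 + 31 + 31 + 29 + 31 + 30 + 31 + 30 + 31 + 15 = 1109.

1109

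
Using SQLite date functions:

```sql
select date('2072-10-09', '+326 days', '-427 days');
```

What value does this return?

2072-06-30

Applying '+326 days' to 2072-10-09: counting 326 days forward gives 2073-08-31.
Applying '-427 days' to 2073-08-31: counting 427 days back gives 2072-06-30.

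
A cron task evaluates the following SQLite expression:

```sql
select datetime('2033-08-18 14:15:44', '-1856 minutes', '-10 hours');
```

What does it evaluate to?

2033-08-16 21:19:44

1856 minutes = 30h 56m; -1856 minutes from 2033-08-18 14:15:44 is 2033-08-17 07:19:44 (crosses midnight).
-10 hours from 2033-08-17 07:19:44 is 2033-08-16 21:19:44 (crosses midnight).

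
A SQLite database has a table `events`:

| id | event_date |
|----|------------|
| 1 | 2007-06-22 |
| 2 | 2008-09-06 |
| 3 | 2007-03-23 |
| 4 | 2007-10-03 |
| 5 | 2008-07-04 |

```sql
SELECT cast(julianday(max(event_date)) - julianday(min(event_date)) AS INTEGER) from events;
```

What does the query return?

533

MIN = 2007-03-23, MAX = 2008-09-06.
8 days remain in March 2007 after the 23rd (31 − 23).
Full months from April 2007 through August 2008 contribute their day counts.
Then 6 days into September 2008.
Total: 8 + 30 + 31 + 30 + 31 + 31 + 30 + 31 + 30 + 31 + 31 + 29 + 31 + 30 + 31 + 30 + 31 + 31 + 6 = 533.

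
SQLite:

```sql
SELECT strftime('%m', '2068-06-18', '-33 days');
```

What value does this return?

05

First apply '-33 days': 2068-06-18 → 2068-05-16.
`%m` extracts the 2-digit month (01-12): 05.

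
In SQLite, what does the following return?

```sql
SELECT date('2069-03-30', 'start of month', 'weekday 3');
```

`start of month` rewinds 2069-03-30 to 2069-03-01.
`weekday 3` advances to the next Wednesday; 2069-03-01 is a Friday, so it moves forward to 2069-03-06.

2069-03-06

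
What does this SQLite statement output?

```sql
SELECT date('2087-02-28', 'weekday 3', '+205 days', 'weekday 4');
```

2087-10-02

`weekday 3` advances to the next Wednesday; 2087-02-28 is a Friday, so it moves forward to 2087-03-05.
Applying '+205 days' to 2087-03-05: counting 205 days forward gives 2087-09-26.
`weekday 4` advances to the next Thursday; 2087-09-26 is a Friday, so it moves forward to 2087-10-02.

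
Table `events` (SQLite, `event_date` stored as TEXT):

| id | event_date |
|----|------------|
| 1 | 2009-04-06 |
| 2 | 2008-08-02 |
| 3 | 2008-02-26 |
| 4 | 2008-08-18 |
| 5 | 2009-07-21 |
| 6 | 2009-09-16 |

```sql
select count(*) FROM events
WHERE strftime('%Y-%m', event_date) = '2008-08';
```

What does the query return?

2

Rows with year-month 2008-08: 2008-08-02, 2008-08-18 → 2.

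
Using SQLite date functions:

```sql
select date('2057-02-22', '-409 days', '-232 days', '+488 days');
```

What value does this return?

2056-09-22

Applying '-409 days' to 2057-02-22: counting 409 days back gives 2056-01-10.
Applying '-232 days' to 2056-01-10: counting 232 days back gives 2055-05-23.
Applying '+488 days' to 2055-05-23: counting 488 days forward gives 2056-09-22.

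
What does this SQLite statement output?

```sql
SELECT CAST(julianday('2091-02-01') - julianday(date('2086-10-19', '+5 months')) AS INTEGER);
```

1415

Adding +5 months to 2086-10-19 gives 2087-03-19.
12 days remain in March 2087 after the 19th (31 − 19).
Full months from April 2087 through January 2091 contribute their day counts.
Then 1 day into February 2091.
Total: 12 + 30 + 31 + 30 + 31 + 31 + 30 + 31 + 30 + 31 + 31 + 29 + 31 + 30 + 31 + 30 + 31 + 31 + 30 + 31 + 30 + 31 + 31 + 28 + 31 + 30 + 31 + 30 + 31 + 31 + 30 + 31 + 30 + 31 + 31 + 28 + 31 + 30 + 31 + 30 + 31 + 31 + 30 + 31 + 30 + 31 + 31 + 1 = 1415.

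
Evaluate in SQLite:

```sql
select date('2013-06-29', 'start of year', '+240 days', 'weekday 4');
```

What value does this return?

`start of year` rewinds 2013-06-29 to 2013-01-01.
Applying '+240 days' to 2013-01-01: counting 240 days forward gives 2013-08-29.
`weekday 4` advances to the next Thursday; 2013-08-29 is already a Thursday, so it stays at 2013-08-29.

2013-08-29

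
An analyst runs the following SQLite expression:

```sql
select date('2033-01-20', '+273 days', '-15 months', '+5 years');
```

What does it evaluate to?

2037-07-20

Applying '+273 days' to 2033-01-20: counting 273 days forward gives 2033-10-20.
Adding -15 months to 2033-10-20 gives 2032-07-20.
Adding +5 years to 2032-07-20 gives 2037-07-20.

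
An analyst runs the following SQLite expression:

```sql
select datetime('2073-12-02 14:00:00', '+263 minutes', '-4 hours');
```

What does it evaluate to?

2073-12-02 14:23:00

263 minutes = 4h 23m; +263 minutes from 2073-12-02 14:00:00 is 2073-12-02 18:23:00.
-4 hours from 2073-12-02 18:23:00 is 2073-12-02 14:23:00.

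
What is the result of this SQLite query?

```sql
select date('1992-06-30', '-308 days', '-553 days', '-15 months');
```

Applying '-308 days' to 1992-06-30: counting 308 days back gives 1991-08-27.
Applying '-553 days' to 1991-08-27: counting 553 days back gives 1990-02-20.
Adding -15 months to 1990-02-20 gives 1988-11-20.

1988-11-20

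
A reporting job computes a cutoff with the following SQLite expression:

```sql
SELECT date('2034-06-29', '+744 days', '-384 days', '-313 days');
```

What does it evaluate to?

Applying '+744 days' to 2034-06-29: counting 744 days forward gives 2036-07-12.
Applying '-384 days' to 2036-07-12: counting 384 days back gives 2035-06-24.
Applying '-313 days' to 2035-06-24: counting 313 days back gives 2034-08-15.

2034-08-15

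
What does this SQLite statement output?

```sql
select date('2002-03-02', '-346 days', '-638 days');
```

1999-06-22

Applying '-346 days' to 2002-03-02: counting 346 days back gives 2001-03-21.
Applying '-638 days' to 2001-03-21: counting 638 days back gives 1999-06-22.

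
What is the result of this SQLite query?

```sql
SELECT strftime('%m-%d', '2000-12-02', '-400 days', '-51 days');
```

First apply '-400 days', '-51 days': 2000-12-02 → 1999-09-08.
`%m-%d` extracts the month-day: 09-08.

09-08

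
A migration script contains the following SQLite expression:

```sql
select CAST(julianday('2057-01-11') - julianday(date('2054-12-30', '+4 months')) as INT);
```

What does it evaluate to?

Adding +4 months to 2054-12-30 gives 2055-04-30.
0 days remain in April 2055 after the 30th (30 − 30).
Full months from May 2055 through December 2056 contribute their day counts.
Then 11 days into January 2057.
Total: 0 + 31 + 30 + 31 + 31 + 30 + 31 + 30 + 31 + 31 + 29 + 31 + 30 + 31 + 30 + 31 + 31 + 30 + 31 + 30 + 31 + 11 = 622.

622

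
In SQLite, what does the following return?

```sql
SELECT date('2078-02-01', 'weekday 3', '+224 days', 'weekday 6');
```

`weekday 3` advances to the next Wednesday; 2078-02-01 is a Tuesday, so it moves forward to 2078-02-02.
Applying '+224 days' to 2078-02-02: counting 224 days forward gives 2078-09-14.
`weekday 6` advances to the next Saturday; 2078-09-14 is a Wednesday, so it moves forward to 2078-09-17.

2078-09-17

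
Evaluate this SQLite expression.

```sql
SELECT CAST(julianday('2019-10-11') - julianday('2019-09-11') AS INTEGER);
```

30

19 days remain in September 2019 after the 11th (30 − 11).
Then 11 days into October 2019.
Total: 19 + 11 = 30.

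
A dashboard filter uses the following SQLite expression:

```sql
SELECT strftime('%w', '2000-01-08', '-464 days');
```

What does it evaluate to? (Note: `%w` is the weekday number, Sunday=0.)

4

First apply '-464 days': 2000-01-08 → 1998-10-01.
1998-10-01 is a Thursday; with Sunday=0 that is 4.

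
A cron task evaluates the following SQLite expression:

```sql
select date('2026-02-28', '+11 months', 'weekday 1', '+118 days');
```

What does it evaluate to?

2027-05-30

Adding +11 months to 2026-02-28 gives 2027-01-28.
`weekday 1` advances to the next Monday; 2027-01-28 is a Thursday, so it moves forward to 2027-02-01.
Applying '+118 days' to 2027-02-01: counting 118 days forward gives 2027-05-30.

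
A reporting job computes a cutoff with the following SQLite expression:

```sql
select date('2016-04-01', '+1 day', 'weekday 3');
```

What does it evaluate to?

2016-04-06

Advancing 1 more day within April lands on 2016-04-02.
`weekday 3` advances to the next Wednesday; 2016-04-02 is a Saturday, so it moves forward to 2016-04-06.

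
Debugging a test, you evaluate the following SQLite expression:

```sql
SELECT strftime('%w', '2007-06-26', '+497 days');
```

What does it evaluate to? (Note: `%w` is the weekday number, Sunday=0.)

First apply '+497 days': 2007-06-26 → 2008-11-04.
2008-11-04 is a Tuesday; with Sunday=0 that is 2.

2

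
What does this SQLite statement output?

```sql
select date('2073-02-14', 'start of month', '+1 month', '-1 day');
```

`start of month` rewinds 2073-02-14 to 2073-02-01.
Adding +1 month to 2073-02-01 gives 2073-03-01.
Going back 1 day from 2073-03-01 reaches 2073-02-28 (last day of February, 28 days).

2073-02-28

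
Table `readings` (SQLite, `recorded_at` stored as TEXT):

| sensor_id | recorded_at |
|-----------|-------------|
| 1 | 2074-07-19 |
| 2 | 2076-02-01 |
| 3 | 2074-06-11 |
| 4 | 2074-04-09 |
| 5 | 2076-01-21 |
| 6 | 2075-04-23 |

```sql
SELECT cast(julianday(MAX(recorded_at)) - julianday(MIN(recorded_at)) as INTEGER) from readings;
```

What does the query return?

MIN = 2074-04-09, MAX = 2076-02-01.
21 days remain in April 2074 after the 9th (30 − 9).
Full months from May 2074 through January 2076 contribute their day counts.
Then 1 day into February 2076.
Total: 21 + 31 + 30 + 31 + 31 + 30 + 31 + 30 + 31 + 31 + 28 + 31 + 30 + 31 + 30 + 31 + 31 + 30 + 31 + 30 + 31 + 31 + 1 = 663.

663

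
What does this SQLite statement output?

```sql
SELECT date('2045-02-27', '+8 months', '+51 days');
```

2045-12-17

Adding +8 months to 2045-02-27 gives 2045-10-27.
Applying '+51 days' to 2045-10-27: counting 51 days forward gives 2045-12-17.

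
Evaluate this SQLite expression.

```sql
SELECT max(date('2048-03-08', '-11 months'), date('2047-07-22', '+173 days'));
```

2048-01-11

date('2048-03-08', '-11 months') → 2047-04-08.
date('2047-07-22', '+173 days') → 2048-01-11.
Later of the two is 2048-01-11.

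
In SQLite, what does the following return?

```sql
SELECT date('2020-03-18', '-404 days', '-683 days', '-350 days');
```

2016-04-11

Applying '-404 days' to 2020-03-18: counting 404 days back gives 2019-02-08.
Applying '-683 days' to 2019-02-08: counting 683 days back gives 2017-03-27.
Applying '-350 days' to 2017-03-27: counting 350 days back gives 2016-04-11.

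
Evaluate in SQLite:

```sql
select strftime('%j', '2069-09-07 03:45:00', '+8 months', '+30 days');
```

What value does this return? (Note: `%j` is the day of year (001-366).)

157

First apply '+8 months', '+30 days': 2069-09-07 03:45:00 → 2070-06-06 03:45:00.
Day-of-year for 2070-06-06: days since 2070-01-01 inclusive = 157, zero-padded to 157.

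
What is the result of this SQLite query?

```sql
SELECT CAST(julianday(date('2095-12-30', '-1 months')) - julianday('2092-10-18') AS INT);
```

1138

Adding -1 month to 2095-12-30 gives 2095-11-30.
13 days remain in October 2092 after the 18th (31 − 18).
Full months from November 2092 through October 2095 contribute their day counts.
Then 30 days into November 2095.
Total: 13 + 30 + 31 + 31 + 28 + 31 + 30 + 31 + 30 + 31 + 31 + 30 + 31 + 30 + 31 + 31 + 28 + 31 + 30 + 31 + 30 + 31 + 31 + 30 + 31 + 30 + 31 + 31 + 28 + 31 + 30 + 31 + 30 + 31 + 31 + 30 + 31 + 30 = 1138.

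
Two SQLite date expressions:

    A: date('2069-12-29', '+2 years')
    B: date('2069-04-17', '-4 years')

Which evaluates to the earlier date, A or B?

B

A = 2071-12-29.
B = 2065-04-17.
B is earlier.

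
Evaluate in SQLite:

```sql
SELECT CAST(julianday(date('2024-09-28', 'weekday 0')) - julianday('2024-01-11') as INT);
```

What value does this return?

262

`weekday 0` advances to the next Sunday; 2024-09-28 is a Saturday, so it moves forward to 2024-09-29.
20 days remain in January 2024 after the 11th (31 − 11).
Full months from February 2024 through August 2024 contribute their day counts.
Then 29 days into September 2024.
Total: 20 + 29 + 31 + 30 + 31 + 30 + 31 + 31 + 29 = 262.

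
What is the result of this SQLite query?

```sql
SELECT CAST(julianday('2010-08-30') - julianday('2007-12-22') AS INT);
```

9 days remain in December 2007 after the 22nd (31 − 22).
Full months from January 2008 through July 2010 contribute their day counts.
Then 30 days into August 2010.
Total: 9 + 31 + 29 + 31 + 30 + 31 + 30 + 31 + 31 + 30 + 31 + 30 + 31 + 31 + 28 + 31 + 30 + 31 + 30 + 31 + 31 + 30 + 31 + 30 + 31 + 31 + 28 + 31 + 30 + 31 + 30 + 31 + 30 = 982.

982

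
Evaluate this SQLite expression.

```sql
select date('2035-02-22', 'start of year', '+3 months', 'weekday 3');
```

`start of year` rewinds 2035-02-22 to 2035-01-01.
Adding +3 months to 2035-01-01 gives 2035-04-01.
`weekday 3` advances to the next Wednesday; 2035-04-01 is a Sunday, so it moves forward to 2035-04-04.

2035-04-04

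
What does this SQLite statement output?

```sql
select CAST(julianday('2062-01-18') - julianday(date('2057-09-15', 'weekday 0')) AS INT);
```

1585

`weekday 0` advances to the next Sunday; 2057-09-15 is a Saturday, so it moves forward to 2057-09-16.
14 days remain in September 2057 after the 16th (30 − 16).
Full months from October 2057 through December 2061 contribute their day counts.
Then 18 days into January 2062.
Total: 14 + 31 + 30 + 31 + 31 + 28 + 31 + 30 + 31 + 30 + 31 + 31 + 30 + 31 + 30 + 31 + 31 + 28 + 31 + 30 + 31 + 30 + 31 + 31 + 30 + 31 + 30 + 31 + 31 + 29 + 31 + 30 + 31 + 30 + 31 + 31 + 30 + 31 + 30 + 31 + 31 + 28 + 31 + 30 + 31 + 30 + 31 + 31 + 30 + 31 + 30 + 31 + 18 = 1585.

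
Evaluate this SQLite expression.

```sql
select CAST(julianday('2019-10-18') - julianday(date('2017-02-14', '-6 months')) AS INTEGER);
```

1160

Adding -6 months to 2017-02-14 gives 2016-08-14.
17 days remain in August 2016 after the 14th (31 − 14).
Full months from September 2016 through September 2019 contribute their day counts.
Then 18 days into October 2019.
Total: 17 + 30 + 31 + 30 + 31 + 31 + 28 + 31 + 30 + 31 + 30 + 31 + 31 + 30 + 31 + 30 + 31 + 31 + 28 + 31 + 30 + 31 + 30 + 31 + 31 + 30 + 31 + 30 + 31 + 31 + 28 + 31 + 30 + 31 + 30 + 31 + 31 + 30 + 18 = 1160.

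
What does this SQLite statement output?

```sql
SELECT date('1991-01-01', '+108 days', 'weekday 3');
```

Applying '+108 days' to 1991-01-01: counting 108 days forward gives 1991-04-19.
`weekday 3` advances to the next Wednesday; 1991-04-19 is a Friday, so it moves forward to 1991-04-24.

1991-04-24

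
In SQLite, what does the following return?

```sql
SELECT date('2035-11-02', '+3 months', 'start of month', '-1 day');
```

Adding +3 months to 2035-11-02 gives 2036-02-02.
`start of month` rewinds 2036-02-02 to 2036-02-01.
Going back 1 day from 2036-02-01 reaches 2036-01-31 (last day of January, 31 days).

2036-01-31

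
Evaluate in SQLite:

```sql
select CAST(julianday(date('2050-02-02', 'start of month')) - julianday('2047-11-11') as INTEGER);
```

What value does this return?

`start of month` rewinds 2050-02-02 to 2050-02-01.
19 days remain in November 2047 after the 11th (30 − 11).
Full months from December 2047 through January 2050 contribute their day counts.
Then 1 day into February 2050.
Total: 19 + 31 + 31 + 29 + 31 + 30 + 31 + 30 + 31 + 31 + 30 + 31 + 30 + 31 + 31 + 28 + 31 + 30 + 31 + 30 + 31 + 31 + 30 + 31 + 30 + 31 + 31 + 1 = 813.

813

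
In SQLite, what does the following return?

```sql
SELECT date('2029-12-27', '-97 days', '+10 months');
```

Applying '-97 days' to 2029-12-27: counting 97 days back gives 2029-09-21.
Adding +10 months to 2029-09-21 gives 2030-07-21.

2030-07-21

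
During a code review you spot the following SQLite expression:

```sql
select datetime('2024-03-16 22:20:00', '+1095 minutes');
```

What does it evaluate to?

2024-03-17 16:35:00

1095 minutes = 18h 15m; +1095 minutes from 2024-03-16 22:20:00 is 2024-03-17 16:35:00 (crosses midnight).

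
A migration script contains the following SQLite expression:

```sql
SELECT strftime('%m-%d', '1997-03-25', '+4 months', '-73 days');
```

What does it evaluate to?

05-13

First apply '+4 months', '-73 days': 1997-03-25 → 1997-05-13.
`%m-%d` extracts the month-day: 05-13.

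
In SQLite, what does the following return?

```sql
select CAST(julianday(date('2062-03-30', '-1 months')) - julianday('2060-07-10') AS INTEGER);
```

600

Adding -1 month to 2062-03-30 targets 2062-02-30. February 2062 has only 28 days, so SQLite normalizes the 2-day overflow forward to 2062-03-02.
21 days remain in July 2060 after the 10th (31 − 10).
Full months from August 2060 through February 2062 contribute their day counts.
Then 2 days into March 2062.
Total: 21 + 31 + 30 + 31 + 30 + 31 + 31 + 28 + 31 + 30 + 31 + 30 + 31 + 31 + 30 + 31 + 30 + 31 + 31 + 28 + 2 = 600.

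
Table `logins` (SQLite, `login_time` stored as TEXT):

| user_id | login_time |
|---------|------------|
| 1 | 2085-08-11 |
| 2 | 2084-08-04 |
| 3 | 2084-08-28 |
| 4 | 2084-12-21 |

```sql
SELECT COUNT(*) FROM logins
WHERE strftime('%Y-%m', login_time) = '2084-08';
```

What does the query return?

2

Rows with year-month 2084-08: 2084-08-04, 2084-08-28 → 2.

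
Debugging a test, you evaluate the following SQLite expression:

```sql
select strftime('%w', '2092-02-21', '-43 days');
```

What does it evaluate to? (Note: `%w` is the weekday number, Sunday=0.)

First apply '-43 days': 2092-02-21 → 2092-01-09.
2092-01-09 is a Wednesday; with Sunday=0 that is 3.

3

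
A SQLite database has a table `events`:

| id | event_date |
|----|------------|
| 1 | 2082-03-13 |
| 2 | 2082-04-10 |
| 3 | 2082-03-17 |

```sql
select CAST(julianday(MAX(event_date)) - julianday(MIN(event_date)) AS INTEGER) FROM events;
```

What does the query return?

MIN = 2082-03-13, MAX = 2082-04-10.
18 days remain in March 2082 after the 13th (31 − 13).
Then 10 days into April 2082.
Total: 18 + 10 = 28.

28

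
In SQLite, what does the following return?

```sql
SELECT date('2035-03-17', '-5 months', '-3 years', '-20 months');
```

Adding -5 months to 2035-03-17 gives 2034-10-17.
Adding -3 years to 2034-10-17 gives 2031-10-17.
Adding -20 months to 2031-10-17 gives 2030-02-17.

2030-02-17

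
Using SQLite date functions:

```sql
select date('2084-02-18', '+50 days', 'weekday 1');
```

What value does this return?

2084-04-10

Applying '+50 days' to 2084-02-18: counting 50 days forward gives 2084-04-08.
`weekday 1` advances to the next Monday; 2084-04-08 is a Saturday, so it moves forward to 2084-04-10.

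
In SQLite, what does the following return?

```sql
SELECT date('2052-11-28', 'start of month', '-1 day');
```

`start of month` rewinds 2052-11-28 to 2052-11-01.
Going back 1 day from 2052-11-01 reaches 2052-10-31 (last day of October, 31 days).

2052-10-31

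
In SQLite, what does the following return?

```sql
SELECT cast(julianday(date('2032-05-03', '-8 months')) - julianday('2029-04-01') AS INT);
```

Adding -8 months to 2032-05-03 gives 2031-09-03.
29 days remain in April 2029 after the 1st (30 − 1).
Full months from May 2029 through August 2031 contribute their day counts.
Then 3 days into September 2031.
Total: 29 + 31 + 30 + 31 + 31 + 30 + 31 + 30 + 31 + 31 + 28 + 31 + 30 + 31 + 30 + 31 + 31 + 30 + 31 + 30 + 31 + 31 + 28 + 31 + 30 + 31 + 30 + 31 + 31 + 3 = 885.

885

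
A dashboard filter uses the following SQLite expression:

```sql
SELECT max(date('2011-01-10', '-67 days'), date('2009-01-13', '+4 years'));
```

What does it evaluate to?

date('2011-01-10', '-67 days') → 2010-11-04.
date('2009-01-13', '+4 years') → 2013-01-13.
Later of the two is 2013-01-13.

2013-01-13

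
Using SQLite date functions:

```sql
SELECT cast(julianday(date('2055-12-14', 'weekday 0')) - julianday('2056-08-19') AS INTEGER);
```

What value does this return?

-244

`weekday 0` advances to the next Sunday; 2055-12-14 is a Tuesday, so it moves forward to 2055-12-19.
12 days remain in December 2055 after the 19th (31 − 19).
Full months from January 2056 through July 2056 contribute their day counts.
Then 19 days into August 2056.
Total: 12 + 31 + 29 + 31 + 30 + 31 + 30 + 31 + 19 = 244.
The subtraction is earlier − later, so the result is −244 → -244.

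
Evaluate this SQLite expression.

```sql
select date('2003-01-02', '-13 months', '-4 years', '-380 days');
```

Adding -13 months to 2003-01-02 gives 2001-12-02.
Adding -4 years to 2001-12-02 gives 1997-12-02.
Applying '-380 days' to 1997-12-02: counting 380 days back gives 1996-11-17.

1996-11-17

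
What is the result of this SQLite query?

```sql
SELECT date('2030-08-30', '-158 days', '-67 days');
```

Applying '-158 days' to 2030-08-30: counting 158 days back gives 2030-03-25.
Applying '-67 days' to 2030-03-25: counting 67 days back gives 2030-01-17.

2030-01-17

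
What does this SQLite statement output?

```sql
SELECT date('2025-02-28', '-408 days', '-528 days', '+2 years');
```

Applying '-408 days' to 2025-02-28: counting 408 days back gives 2024-01-17.
Applying '-528 days' to 2024-01-17: counting 528 days back gives 2022-08-07.
Adding +2 years to 2022-08-07 gives 2024-08-07.

2024-08-07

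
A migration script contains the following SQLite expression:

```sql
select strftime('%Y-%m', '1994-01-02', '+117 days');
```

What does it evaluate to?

First apply '+117 days': 1994-01-02 → 1994-04-29.
`%Y-%m` extracts the year-month: 1994-04.

1994-04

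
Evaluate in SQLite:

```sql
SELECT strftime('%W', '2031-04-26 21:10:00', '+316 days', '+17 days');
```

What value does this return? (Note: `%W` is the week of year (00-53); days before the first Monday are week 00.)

12

First apply '+316 days', '+17 days': 2031-04-26 21:10:00 → 2032-03-24 21:10:00.
2032-03-24 is a Wednesday. SQLite's %W counts Mondays since the year started; the result is 12.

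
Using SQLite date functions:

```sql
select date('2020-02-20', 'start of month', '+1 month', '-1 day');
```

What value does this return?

2020-02-29

`start of month` rewinds 2020-02-20 to 2020-02-01.
Adding +1 month to 2020-02-01 gives 2020-03-01.
Going back 1 day from 2020-03-01 reaches 2020-02-29 (last day of February, 29 days).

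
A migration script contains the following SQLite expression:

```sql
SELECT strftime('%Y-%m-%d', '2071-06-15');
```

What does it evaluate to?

2071-06-15

`%Y-%m-%d` extracts the ISO date: 2071-06-15.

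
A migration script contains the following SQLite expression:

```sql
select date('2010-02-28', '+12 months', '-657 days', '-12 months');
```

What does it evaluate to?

Adding +12 months to 2010-02-28 gives 2011-02-28.
Applying '-657 days' to 2011-02-28: counting 657 days back gives 2009-05-12.
Adding -12 months to 2009-05-12 gives 2008-05-12.

2008-05-12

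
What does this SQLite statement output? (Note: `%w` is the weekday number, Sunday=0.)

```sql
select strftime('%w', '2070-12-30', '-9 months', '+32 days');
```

4

First apply '-9 months', '+32 days': 2070-12-30 → 2070-05-01.
2070-05-01 is a Thursday; with Sunday=0 that is 4.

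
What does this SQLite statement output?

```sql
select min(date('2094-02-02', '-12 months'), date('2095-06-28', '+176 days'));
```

date('2094-02-02', '-12 months') → 2093-02-02.
date('2095-06-28', '+176 days') → 2095-12-21.
Earlier of the two is 2093-02-02.

2093-02-02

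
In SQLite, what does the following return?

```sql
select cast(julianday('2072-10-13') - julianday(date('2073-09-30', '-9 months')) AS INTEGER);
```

-78

Adding -9 months to 2073-09-30 gives 2072-12-30.
18 days remain in October 2072 after the 13th (31 − 13).
November 2072: 30 days.
Then 30 days into December 2072.
Total: 18 + 30 + 30 = 78.
The subtraction is earlier − later, so the result is −78 → -78.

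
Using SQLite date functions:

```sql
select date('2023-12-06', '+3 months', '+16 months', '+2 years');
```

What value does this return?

Adding +3 months to 2023-12-06 gives 2024-03-06.
Adding +16 months to 2024-03-06 gives 2025-07-06.
Adding +2 years to 2025-07-06 gives 2027-07-06.

2027-07-06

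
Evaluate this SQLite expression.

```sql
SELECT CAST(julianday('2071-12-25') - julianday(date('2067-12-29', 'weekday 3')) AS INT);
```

`weekday 3` advances to the next Wednesday; 2067-12-29 is a Thursday, so it moves forward to 2068-01-04.
27 days remain in January 2068 after the 4th (31 − 4).
Full months from February 2068 through November 2071 contribute their day counts.
Then 25 days into December 2071.
Total: 27 + 29 + 31 + 30 + 31 + 30 + 31 + 31 + 30 + 31 + 30 + 31 + 31 + 28 + 31 + 30 + 31 + 30 + 31 + 31 + 30 + 31 + 30 + 31 + 31 + 28 + 31 + 30 + 31 + 30 + 31 + 31 + 30 + 31 + 30 + 31 + 31 + 28 + 31 + 30 + 31 + 30 + 31 + 31 + 30 + 31 + 30 + 25 = 1451.

1451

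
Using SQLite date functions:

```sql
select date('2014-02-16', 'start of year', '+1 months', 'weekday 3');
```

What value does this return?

2014-02-05

`start of year` rewinds 2014-02-16 to 2014-01-01.
Adding +1 month to 2014-01-01 gives 2014-02-01.
`weekday 3` advances to the next Wednesday; 2014-02-01 is a Saturday, so it moves forward to 2014-02-05.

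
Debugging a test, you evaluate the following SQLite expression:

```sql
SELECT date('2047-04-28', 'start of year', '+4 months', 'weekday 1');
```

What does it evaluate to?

2047-05-06

`start of year` rewinds 2047-04-28 to 2047-01-01.
Adding +4 months to 2047-01-01 gives 2047-05-01.
`weekday 1` advances to the next Monday; 2047-05-01 is a Wednesday, so it moves forward to 2047-05-06.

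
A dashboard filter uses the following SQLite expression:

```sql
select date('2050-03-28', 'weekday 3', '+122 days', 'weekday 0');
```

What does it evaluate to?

`weekday 3` advances to the next Wednesday; 2050-03-28 is a Monday, so it moves forward to 2050-03-30.
Applying '+122 days' to 2050-03-30: counting 122 days forward gives 2050-07-30.
`weekday 0` advances to the next Sunday; 2050-07-30 is a Saturday, so it moves forward to 2050-07-31.

2050-07-31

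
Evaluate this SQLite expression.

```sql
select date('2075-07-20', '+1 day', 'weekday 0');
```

2075-07-21

Advancing 1 more day within July lands on 2075-07-21.
`weekday 0` advances to the next Sunday; 2075-07-21 is already a Sunday, so it stays at 2075-07-21.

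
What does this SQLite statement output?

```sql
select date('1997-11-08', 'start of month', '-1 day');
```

`start of month` rewinds 1997-11-08 to 1997-11-01.
Going back 1 day from 1997-11-01 reaches 1997-10-31 (last day of October, 31 days).

1997-10-31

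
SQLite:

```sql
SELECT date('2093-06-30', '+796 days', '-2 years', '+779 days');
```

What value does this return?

Applying '+796 days' to 2093-06-30: counting 796 days forward gives 2095-09-04.
Adding -2 years to 2095-09-04 gives 2093-09-04.
Applying '+779 days' to 2093-09-04: counting 779 days forward gives 2095-10-23.

2095-10-23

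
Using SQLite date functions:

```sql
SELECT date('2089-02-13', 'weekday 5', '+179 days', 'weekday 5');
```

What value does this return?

2089-08-19

`weekday 5` advances to the next Friday; 2089-02-13 is a Sunday, so it moves forward to 2089-02-18.
Applying '+179 days' to 2089-02-18: counting 179 days forward gives 2089-08-16.
`weekday 5` advances to the next Friday; 2089-08-16 is a Tuesday, so it moves forward to 2089-08-19.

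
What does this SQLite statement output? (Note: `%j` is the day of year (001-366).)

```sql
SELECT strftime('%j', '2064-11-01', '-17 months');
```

152

First apply '-17 months': 2064-11-01 → 2063-06-01.
Day-of-year for 2063-06-01: days since 2063-01-01 inclusive = 152, zero-padded to 152.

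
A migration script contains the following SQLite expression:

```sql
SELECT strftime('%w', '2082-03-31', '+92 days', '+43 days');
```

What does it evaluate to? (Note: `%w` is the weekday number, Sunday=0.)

4

First apply '+92 days', '+43 days': 2082-03-31 → 2082-08-13.
2082-08-13 is a Thursday; with Sunday=0 that is 4.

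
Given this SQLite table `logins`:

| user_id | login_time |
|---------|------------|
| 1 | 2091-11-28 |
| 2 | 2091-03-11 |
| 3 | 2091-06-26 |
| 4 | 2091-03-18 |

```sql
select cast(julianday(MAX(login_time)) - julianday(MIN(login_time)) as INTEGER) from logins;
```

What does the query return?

262

MIN = 2091-03-11, MAX = 2091-11-28.
20 days remain in March 2091 after the 11th (31 − 11).
Full months from April 2091 through October 2091 contribute their day counts.
Then 28 days into November 2091.
Total: 20 + 30 + 31 + 30 + 31 + 31 + 30 + 31 + 28 = 262.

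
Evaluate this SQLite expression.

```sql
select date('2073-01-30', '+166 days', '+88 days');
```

Applying '+166 days' to 2073-01-30: counting 166 days forward gives 2073-07-15.
Applying '+88 days' to 2073-07-15: counting 88 days forward gives 2073-10-11.

2073-10-11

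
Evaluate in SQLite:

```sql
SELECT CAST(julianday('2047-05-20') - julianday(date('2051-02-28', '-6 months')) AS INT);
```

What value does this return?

Adding -6 months to 2051-02-28 gives 2050-08-28.
11 days remain in May 2047 after the 20th (31 − 20).
Full months from June 2047 through July 2050 contribute their day counts.
Then 28 days into August 2050.
Total: 11 + 30 + 31 + 31 + 30 + 31 + 30 + 31 + 31 + 29 + 31 + 30 + 31 + 30 + 31 + 31 + 30 + 31 + 30 + 31 + 31 + 28 + 31 + 30 + 31 + 30 + 31 + 31 + 30 + 31 + 30 + 31 + 31 + 28 + 31 + 30 + 31 + 30 + 31 + 28 = 1196.
The subtraction is earlier − later, so the result is −1196 → -1196.

-1196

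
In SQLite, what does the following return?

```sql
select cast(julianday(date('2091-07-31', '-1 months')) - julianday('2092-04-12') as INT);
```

Adding -1 month to 2091-07-31 targets 2091-06-31. June 2091 has only 30 days, so SQLite normalizes the 1-day overflow forward to 2091-07-01.
30 days remain in July 2091 after the 1st (31 − 1).
Full months from August 2091 through March 2092 contribute their day counts.
Then 12 days into April 2092.
Total: 30 + 31 + 30 + 31 + 30 + 31 + 31 + 29 + 31 + 12 = 286.
The subtraction is earlier − later, so the result is −286 → -286.

-286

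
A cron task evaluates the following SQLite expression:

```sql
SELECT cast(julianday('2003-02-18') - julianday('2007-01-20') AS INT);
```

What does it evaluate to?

10 days remain in February 2003 after the 18th (28 − 18).
Full months from March 2003 through December 2006 contribute their day counts.
Then 20 days into January 2007.
Total: 10 + 31 + 30 + 31 + 30 + 31 + 31 + 30 + 31 + 30 + 31 + 31 + 29 + 31 + 30 + 31 + 30 + 31 + 31 + 30 + 31 + 30 + 31 + 31 + 28 + 31 + 30 + 31 + 30 + 31 + 31 + 30 + 31 + 30 + 31 + 31 + 28 + 31 + 30 + 31 + 30 + 31 + 31 + 30 + 31 + 30 + 31 + 20 = 1432.
The subtraction is earlier − later, so the result is −1432 → -1432.

-1432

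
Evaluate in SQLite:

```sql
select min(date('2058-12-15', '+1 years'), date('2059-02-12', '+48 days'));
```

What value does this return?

2059-04-01

date('2058-12-15', '+1 years') → 2059-12-15.
date('2059-02-12', '+48 days') → 2059-04-01.
Earlier of the two is 2059-04-01.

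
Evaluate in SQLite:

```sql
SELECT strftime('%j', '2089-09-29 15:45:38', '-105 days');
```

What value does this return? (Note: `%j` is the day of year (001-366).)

167

First apply '-105 days': 2089-09-29 15:45:38 → 2089-06-16 15:45:38.
Day-of-year for 2089-06-16: days since 2089-01-01 inclusive = 167, zero-padded to 167.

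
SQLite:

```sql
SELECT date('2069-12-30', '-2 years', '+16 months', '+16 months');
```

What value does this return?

Adding -2 years to 2069-12-30 gives 2067-12-30.
Adding +16 months to 2067-12-30 gives 2069-04-30.
Adding +16 months to 2069-04-30 gives 2070-08-30.

2070-08-30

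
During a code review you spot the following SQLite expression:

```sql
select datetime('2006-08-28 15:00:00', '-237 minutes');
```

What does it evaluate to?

237 minutes = 3h 57m; -237 minutes from 2006-08-28 15:00:00 is 2006-08-28 11:03:00.

2006-08-28 11:03:00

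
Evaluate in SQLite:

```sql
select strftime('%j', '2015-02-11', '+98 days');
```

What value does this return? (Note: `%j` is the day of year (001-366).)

140

First apply '+98 days': 2015-02-11 → 2015-05-20.
Day-of-year for 2015-05-20: days since 2015-01-01 inclusive = 140, zero-padded to 140.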